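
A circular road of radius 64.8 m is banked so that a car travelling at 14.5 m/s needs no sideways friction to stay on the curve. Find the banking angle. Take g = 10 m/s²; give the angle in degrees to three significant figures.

With no friction, the horizontal component of the normal force provides the centripetal force: N sinθ = mv²/r, while N cosθ = mg vertically.
Dividing: tanθ = v²/(r g) = (14.5)²/(64.8 × 10.0) = 210.2/648.0 = 0.3245.
θ = arctan(0.3245) = 17.98°.

18.0°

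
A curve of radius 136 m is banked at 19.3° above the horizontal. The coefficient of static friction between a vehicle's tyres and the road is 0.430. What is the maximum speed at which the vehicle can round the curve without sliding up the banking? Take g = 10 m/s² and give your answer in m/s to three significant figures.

35.3 m/s

At the maximum speed, friction acts down the slope at its limiting value f = μN. Radially (horizontal, toward centre): N sinθ + μN cosθ = mv²/r. Vertically: N cosθ − μN sinθ = mg.
Dividing: v² = r g (sinθ + μcosθ)/(cosθ − μsinθ).
sinθ + μcosθ = 0.3305 + 0.430×0.9438 = 0.7363; cosθ − μsinθ = 0.9438 − 0.430×0.3305 = 0.8017.
v² = 136 × 10.0 × 0.7363/0.8017 = 1249 m²/s², so v = 35.34 m/s.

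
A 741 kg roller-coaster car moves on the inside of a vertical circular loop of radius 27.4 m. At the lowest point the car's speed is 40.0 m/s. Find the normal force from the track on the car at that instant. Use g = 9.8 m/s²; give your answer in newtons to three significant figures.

At the lowest point, N points up (toward the centre) and the weight mg points down (away from the centre), so the net inward force is N − mg = mv²/r.
N = m(v²/r + g) = 741 × ((40.0)²/27.4 + 9.8) = 741 × (58.39 + 9.8) = 741 × 68.19 = 50530 N.

50500 N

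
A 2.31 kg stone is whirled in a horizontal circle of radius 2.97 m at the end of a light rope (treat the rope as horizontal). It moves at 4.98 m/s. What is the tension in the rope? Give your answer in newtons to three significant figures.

The tension is the only horizontal force, so it supplies the full centripetal force: T = m v²/r = 2.31 × (4.980)²/2.97 = 2.31 × 24.80/2.97 = 19.29 N.

19.3 N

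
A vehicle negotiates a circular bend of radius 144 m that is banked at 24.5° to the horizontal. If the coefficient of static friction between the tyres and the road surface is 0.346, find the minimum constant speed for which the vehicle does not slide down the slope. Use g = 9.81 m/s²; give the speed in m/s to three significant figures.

11.6 m/s

At the minimum speed, friction acts up the slope at its limiting value f = μN. Radially (horizontal, toward centre): N sinθ − μN cosθ = mv²/r. Vertically: N cosθ + μN sinθ = mg.
Dividing: v² = r g (sinθ − μcosθ)/(cosθ + μsinθ).
sinθ − μcosθ = 0.4147 − 0.346×0.9100 = 0.09985; cosθ + μsinθ = 0.9100 + 0.346×0.4147 = 1.053.
v² = 144 × 9.81 × 0.09985/1.053 = 133.9 m²/s², so v = 11.57 m/s.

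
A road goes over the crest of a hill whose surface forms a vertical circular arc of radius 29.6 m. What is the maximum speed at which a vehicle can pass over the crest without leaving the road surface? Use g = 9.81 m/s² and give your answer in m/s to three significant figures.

At the crest the centre of the circle is below the vehicle, so the net downward (centripetal) force is mg − N = mv²/r.
The vehicle leaves the road when N → 0, giving v_max = √(g r) = √(9.81 × 29.6) = 17.04 m/s.

17.0 m/s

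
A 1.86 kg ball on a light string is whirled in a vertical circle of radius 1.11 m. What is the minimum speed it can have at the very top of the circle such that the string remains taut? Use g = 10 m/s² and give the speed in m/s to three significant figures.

3.33 m/s

At the highest point the centre is directly below, so both the weight and T act inward: T + mg = mv²/r.
At minimum speed T → 0, so mg = mv_min²/r ⇒ v_min = √(g r) = √(10.0 × 1.11) = 3.332 m/s.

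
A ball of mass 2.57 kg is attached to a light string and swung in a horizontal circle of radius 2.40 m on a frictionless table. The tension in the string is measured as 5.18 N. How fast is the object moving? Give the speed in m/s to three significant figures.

T = m v²/r ⇒ v = √(T r / m) = √(5.18 × 2.40 / 2.57) = √4.837 = 2.199 m/s.

2.20 m/s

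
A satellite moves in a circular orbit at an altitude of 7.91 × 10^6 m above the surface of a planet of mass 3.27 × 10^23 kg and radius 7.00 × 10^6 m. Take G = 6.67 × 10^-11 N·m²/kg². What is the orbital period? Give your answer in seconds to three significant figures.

77500 s

r = R + h = 7.00 × 10^6 + 7.91 × 10^6 = 1.491 × 10^7 m. Gravity provides the centripetal force: G M m / r² = m v² / r ⇒ v = √(GM/r) = 1209 m/s.
T = 2πr/v = 2π × 1.491 × 10^7 / 1209 = 77460 s.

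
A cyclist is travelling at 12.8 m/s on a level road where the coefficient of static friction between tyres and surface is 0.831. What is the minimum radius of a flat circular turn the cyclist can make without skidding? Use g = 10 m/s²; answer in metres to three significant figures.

At the limit, μ_s m g = m v²/r, so r_min = v²/(μ_s g) = (12.8)²/(0.831 × 10.0) = 163.8/8.310 = 19.72 m.

19.7 m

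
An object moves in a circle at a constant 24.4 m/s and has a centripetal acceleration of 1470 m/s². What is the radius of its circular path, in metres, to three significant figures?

0.405 m

a_c = v²/r ⇒ r = v²/a_c = (24.4)²/1470 = 595.4/1470 = 0.4050 m.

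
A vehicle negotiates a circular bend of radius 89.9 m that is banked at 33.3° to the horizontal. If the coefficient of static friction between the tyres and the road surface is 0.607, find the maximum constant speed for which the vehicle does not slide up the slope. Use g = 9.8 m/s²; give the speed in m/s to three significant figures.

At the maximum speed, friction acts down the slope at its limiting value f = μN. Radially (horizontal, toward centre): N sinθ + μN cosθ = mv²/r. Vertically: N cosθ − μN sinθ = mg.
Dividing: v² = r g (sinθ + μcosθ)/(cosθ − μsinθ).
sinθ + μcosθ = 0.5490 + 0.607×0.8358 = 1.056; cosθ − μsinθ = 0.8358 − 0.607×0.5490 = 0.5026.
v² = 89.9 × 9.8 × 1.056/0.5026 = 1852 m²/s², so v = 43.03 m/s.

43.0 m/s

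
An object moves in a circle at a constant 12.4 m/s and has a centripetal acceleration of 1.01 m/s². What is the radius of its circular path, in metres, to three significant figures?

152 m

a_c = v²/r ⇒ r = v²/a_c = (12.4)²/1.01 = 153.8/1.01 = 152.2 m.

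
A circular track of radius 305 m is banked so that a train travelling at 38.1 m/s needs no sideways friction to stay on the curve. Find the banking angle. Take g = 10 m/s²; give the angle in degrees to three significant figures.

For a frictionless banked turn: horizontally N sinθ = mv²/r and vertically N cosθ = mg.
Dividing: tanθ = v²/(r g) = (38.1)²/(305 × 10.0) = 1452/3050 = 0.4759.
θ = arctan(0.4759) = 25.45°.

25.5°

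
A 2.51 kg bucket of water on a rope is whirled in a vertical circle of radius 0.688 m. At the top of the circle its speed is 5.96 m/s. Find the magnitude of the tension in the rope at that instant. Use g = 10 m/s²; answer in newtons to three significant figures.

104 N

At the top, both T and the weight mg point inward (toward the centre), so T + mg = mv²/r.
T = m(v²/r − g) = 2.51 × ((5.96)²/0.688 − 10.0) = 2.51 × (51.63 − 10.0) = 2.51 × 41.63 = 104.5 N.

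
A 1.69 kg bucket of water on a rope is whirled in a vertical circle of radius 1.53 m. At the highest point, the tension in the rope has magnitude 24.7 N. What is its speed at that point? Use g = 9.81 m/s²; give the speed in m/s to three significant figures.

6.11 m/s

At the top, T + mg = mv²/r, so v = √(r(T/m + g)) = √(1.53 × (24.7/1.69 + 9.81)) = √(1.53 × 24.43) = √37.37 = 6.113 m/s.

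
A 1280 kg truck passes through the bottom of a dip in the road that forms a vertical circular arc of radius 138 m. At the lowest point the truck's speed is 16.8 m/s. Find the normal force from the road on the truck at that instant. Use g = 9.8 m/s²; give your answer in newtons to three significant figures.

15200 N

At the lowest point, N points up (toward the centre) and the weight mg points down (away from the centre), so the net inward force is N − mg = mv²/r.
N = m(v²/r + g) = 1280 × ((16.8)²/138 + 9.8) = 1280 × (2.045 + 9.8) = 1280 × 11.85 = 15160 N.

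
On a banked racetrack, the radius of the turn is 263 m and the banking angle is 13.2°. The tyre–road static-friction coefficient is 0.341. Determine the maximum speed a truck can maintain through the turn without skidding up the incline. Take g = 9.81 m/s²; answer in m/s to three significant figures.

At the maximum speed, friction acts down the slope at its limiting value f = μN. Radially (horizontal, toward centre): N sinθ + μN cosθ = mv²/r. Vertically: N cosθ − μN sinθ = mg.
Dividing: v² = r g (sinθ + μcosθ)/(cosθ − μsinθ).
sinθ + μcosθ = 0.2284 + 0.341×0.9736 = 0.5603; cosθ − μsinθ = 0.9736 − 0.341×0.2284 = 0.8957.
v² = 263 × 9.81 × 0.5603/0.8957 = 1614 m²/s², so v = 40.17 m/s.

40.2 m/s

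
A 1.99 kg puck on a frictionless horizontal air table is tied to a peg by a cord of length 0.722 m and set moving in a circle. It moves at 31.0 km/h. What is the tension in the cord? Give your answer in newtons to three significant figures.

204 N

v = 31.0 km/h = 31.0/3.6 = 8.611 m/s.
The tension is the only horizontal force, so it supplies the full centripetal force: T = m v²/r = 1.99 × (8.611)²/0.722 = 1.99 × 74.15/0.722 = 204.4 N.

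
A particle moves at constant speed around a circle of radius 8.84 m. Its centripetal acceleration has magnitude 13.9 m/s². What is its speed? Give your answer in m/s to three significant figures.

11.1 m/s

a_c = v²/r ⇒ v = √(a_c · r) = √(13.9 × 8.84) = √122.9 = 11.08 m/s.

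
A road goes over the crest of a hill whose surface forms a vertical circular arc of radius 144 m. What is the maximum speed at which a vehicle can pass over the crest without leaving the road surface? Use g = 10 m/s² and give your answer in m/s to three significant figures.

At the crest the centre of the circle is below the vehicle, so the net downward (centripetal) force is mg − N = mv²/r.
The vehicle leaves the road when N → 0, giving v_max = √(g r) = √(10.0 × 144) = 37.95 m/s.

37.9 m/s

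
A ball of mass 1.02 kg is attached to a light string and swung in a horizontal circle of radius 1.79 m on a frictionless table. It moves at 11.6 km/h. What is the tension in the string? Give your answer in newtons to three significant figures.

v = 11.6 km/h = 11.6/3.6 = 3.222 m/s.
The tension is the only horizontal force, so it supplies the full centripetal force: T = m v²/r = 1.02 × (3.222)²/1.79 = 1.02 × 10.38/1.79 = 5.916 N.

5.92 N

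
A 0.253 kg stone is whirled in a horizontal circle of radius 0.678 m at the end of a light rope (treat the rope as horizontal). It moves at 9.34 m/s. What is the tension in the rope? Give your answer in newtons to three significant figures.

32.6 N

The tension is the only horizontal force, so it supplies the full centripetal force: T = m v²/r = 0.253 × (9.340)²/0.678 = 0.253 × 87.24/0.678 = 32.55 N.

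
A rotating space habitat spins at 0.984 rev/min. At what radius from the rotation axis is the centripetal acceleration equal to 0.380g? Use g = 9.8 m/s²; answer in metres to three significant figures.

351 m

ω = 0.984 rev/min × 2π/60 = 0.1030 rad/s.
a_c = ω²r = 0.380g ⇒ r = 0.380 × 9.8 / (0.1030)² = 3.724/0.01062 = 350.7 m.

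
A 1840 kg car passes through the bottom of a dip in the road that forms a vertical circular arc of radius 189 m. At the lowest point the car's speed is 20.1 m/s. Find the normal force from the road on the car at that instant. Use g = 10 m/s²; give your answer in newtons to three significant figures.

At the lowest point, N points up (toward the centre) and the weight mg points down (away from the centre), so the net inward force is N − mg = mv²/r.
N = m(v²/r + g) = 1840 × ((20.1)²/189 + 10.0) = 1840 × (2.138 + 10.0) = 1840 × 12.14 = 22330 N.

22300 N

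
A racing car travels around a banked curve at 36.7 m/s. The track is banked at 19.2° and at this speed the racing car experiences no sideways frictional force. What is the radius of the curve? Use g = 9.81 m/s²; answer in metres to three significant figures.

394 m

Frictionless banking: tanθ = v²/(rg), so r = v²/(g tanθ).
r = (36.7)²/(9.81 × tan 19.2°) = 1347/(9.81 × 0.3482) = 1347/3.416 = 394.3 m.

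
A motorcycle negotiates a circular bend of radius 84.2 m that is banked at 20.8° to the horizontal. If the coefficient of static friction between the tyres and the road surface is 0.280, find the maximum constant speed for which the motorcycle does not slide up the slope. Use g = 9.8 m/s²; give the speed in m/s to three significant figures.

24.7 m/s

At the maximum speed, friction acts down the slope at its limiting value f = μN. Radially (horizontal, toward centre): N sinθ + μN cosθ = mv²/r. Vertically: N cosθ − μN sinθ = mg.
Dividing: v² = r g (sinθ + μcosθ)/(cosθ − μsinθ).
sinθ + μcosθ = 0.3551 + 0.280×0.9348 = 0.6169; cosθ − μsinθ = 0.9348 − 0.280×0.3551 = 0.8354.
v² = 84.2 × 9.8 × 0.6169/0.8354 = 609.3 m²/s², so v = 24.68 m/s.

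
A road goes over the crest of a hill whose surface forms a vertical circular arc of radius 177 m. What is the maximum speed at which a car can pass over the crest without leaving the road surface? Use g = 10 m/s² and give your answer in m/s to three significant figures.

42.1 m/s

At the crest the centre of the circle is below the car, so the net downward (centripetal) force is mg − N = mv²/r.
The car leaves the road when N → 0, giving v_max = √(g r) = √(10.0 × 177) = 42.07 m/s.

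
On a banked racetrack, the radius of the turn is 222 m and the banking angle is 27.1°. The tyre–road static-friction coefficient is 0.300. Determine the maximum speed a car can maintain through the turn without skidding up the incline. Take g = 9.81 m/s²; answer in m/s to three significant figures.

At the maximum speed, friction acts down the slope at its limiting value f = μN. Radially (horizontal, toward centre): N sinθ + μN cosθ = mv²/r. Vertically: N cosθ − μN sinθ = mg.
Dividing: v² = r g (sinθ + μcosθ)/(cosθ − μsinθ).
sinθ + μcosθ = 0.4555 + 0.300×0.8902 = 0.7226; cosθ − μsinθ = 0.8902 − 0.300×0.4555 = 0.7535.
v² = 222 × 9.81 × 0.7226/0.7535 = 2088 m²/s², so v = 45.70 m/s.

45.7 m/s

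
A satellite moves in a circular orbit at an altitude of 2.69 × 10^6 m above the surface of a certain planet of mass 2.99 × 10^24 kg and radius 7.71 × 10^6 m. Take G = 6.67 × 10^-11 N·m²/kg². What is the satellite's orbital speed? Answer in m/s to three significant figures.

Orbital radius r = R + h = 7.71 × 10^6 + 2.69 × 10^6 = 1.040 × 10^7 m.
Gravity supplies the centripetal force: G M m / r² = m v² / r, so v = √(GM/r).
v = √(6.67 × 10^-11 × 2.99 × 10^24 / 1.040 × 10^7) = √(1.918 × 10^7) = 4379 m/s.

4380 m/s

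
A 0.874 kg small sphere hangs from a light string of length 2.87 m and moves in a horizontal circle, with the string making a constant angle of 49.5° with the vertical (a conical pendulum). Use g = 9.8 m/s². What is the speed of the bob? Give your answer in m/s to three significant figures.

The radius of the circle is r = L sinθ = 2.87 × sin 49.5° = 2.182 m.
Horizontally T sinθ = mv²/r and vertically T cosθ = mg, so tanθ = v²/(rg).
v = √(r g tanθ) = √(2.182 × 9.8 × 1.171) = √25.04 = 5.004 m/s.

5.00 m/s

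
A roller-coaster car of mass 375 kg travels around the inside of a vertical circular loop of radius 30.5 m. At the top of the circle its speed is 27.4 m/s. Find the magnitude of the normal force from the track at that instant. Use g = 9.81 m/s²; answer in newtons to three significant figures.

At the top, both N and the weight mg point inward (toward the centre), so N + mg = mv²/r.
N = m(v²/r − g) = 375 × ((27.4)²/30.5 − 9.81) = 375 × (24.62 − 9.81) = 375 × 14.81 = 5552 N.

5550 N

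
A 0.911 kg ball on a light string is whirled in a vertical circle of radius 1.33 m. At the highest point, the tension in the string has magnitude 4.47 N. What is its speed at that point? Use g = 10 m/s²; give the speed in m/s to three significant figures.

At the top, T + mg = mv²/r, so v = √(r(T/m + g)) = √(1.33 × (4.47/0.911 + 10.0)) = √(1.33 × 14.91) = √19.83 = 4.453 m/s.

4.45 m/s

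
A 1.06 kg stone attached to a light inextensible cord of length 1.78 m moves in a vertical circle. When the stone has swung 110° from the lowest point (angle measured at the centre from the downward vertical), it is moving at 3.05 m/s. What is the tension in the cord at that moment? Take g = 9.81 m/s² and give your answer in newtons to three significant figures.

Take the radial direction toward the centre of the circle as positive. The component of the weight along the string toward the centre is −mg cos φ (φ measured from the bottom), so Newton's second law along the string gives T − mg cos φ = m v²/r.
cos 110° = -0.3420, so T = m(v²/r + g cos φ) = 1.06 × ((3.05)²/1.78 + 9.81 × -0.3420) = 1.06 × (5.226 + (-3.355)) = 1.06 × 1.871 = 1.983 N.

1.98 N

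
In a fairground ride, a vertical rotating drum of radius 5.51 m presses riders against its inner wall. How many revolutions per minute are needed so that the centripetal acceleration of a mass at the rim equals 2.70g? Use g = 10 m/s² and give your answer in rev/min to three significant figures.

Require ω²r = 2.70g, so ω = √(2.70 × 10.0/5.51) = 2.214 rad/s.
In rev/min: ω × 60/(2π) = 2.214 × 60/(2π) = 21.14 rev/min.

21.1 rev/min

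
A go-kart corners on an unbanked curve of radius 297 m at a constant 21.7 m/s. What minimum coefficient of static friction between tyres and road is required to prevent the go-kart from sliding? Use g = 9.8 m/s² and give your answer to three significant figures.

Friction provides the centripetal force: μ_s m g = m v²/r, so μ_s = v²/(g r) = (21.70)²/(9.8 × 297) = 470.9/2911 = 0.1618.

0.162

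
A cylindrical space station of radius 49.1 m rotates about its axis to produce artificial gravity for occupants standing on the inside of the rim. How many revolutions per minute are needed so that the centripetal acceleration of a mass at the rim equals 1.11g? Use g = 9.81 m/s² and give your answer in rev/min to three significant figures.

Require ω²r = 1.11g, so ω = √(1.11 × 9.81/49.1) = 0.4709 rad/s.
In rev/min: ω × 60/(2π) = 0.4709 × 60/(2π) = 4.497 rev/min.

4.50 rev/min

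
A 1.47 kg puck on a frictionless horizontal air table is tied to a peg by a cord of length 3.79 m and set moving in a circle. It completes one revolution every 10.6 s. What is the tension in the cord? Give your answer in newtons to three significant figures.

v = 2πr/T = 2π × 3.79/10.6 = 2.247 m/s.
The tension is the only horizontal force, so it supplies the full centripetal force: T = m v²/r = 1.47 × (2.247)²/3.79 = 1.47 × 5.047/3.79 = 1.958 N.

1.96 N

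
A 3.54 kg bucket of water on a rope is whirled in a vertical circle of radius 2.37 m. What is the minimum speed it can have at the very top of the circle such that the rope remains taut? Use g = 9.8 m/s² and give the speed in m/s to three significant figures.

4.82 m/s

At the top, both weight mg and T point toward the centre: T + mg = mv²/r.
At minimum speed T → 0, so mg = mv_min²/r ⇒ v_min = √(g r) = √(9.8 × 2.37) = 4.819 m/s.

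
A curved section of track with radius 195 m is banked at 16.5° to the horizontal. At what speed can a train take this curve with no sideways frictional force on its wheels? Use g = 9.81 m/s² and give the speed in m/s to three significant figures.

On a frictionless banked curve, N sinθ = mv²/r and N cosθ = mg, so tanθ = v²/(rg).
v = √(r g tanθ) = √(195 × 9.81 × tan 16.5°) = √(195 × 9.81 × 0.2962) = √566.6 = 23.80 m/s.

23.8 m/s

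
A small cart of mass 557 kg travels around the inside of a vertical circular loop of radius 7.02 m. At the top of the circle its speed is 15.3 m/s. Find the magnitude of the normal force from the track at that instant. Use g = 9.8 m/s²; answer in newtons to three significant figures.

13100 N

At the top, both N and the weight mg point inward (toward the centre), so N + mg = mv²/r.
N = m(v²/r − g) = 557 × ((15.3)²/7.02 − 9.8) = 557 × (33.35 − 9.8) = 557 × 23.55 = 13120 N.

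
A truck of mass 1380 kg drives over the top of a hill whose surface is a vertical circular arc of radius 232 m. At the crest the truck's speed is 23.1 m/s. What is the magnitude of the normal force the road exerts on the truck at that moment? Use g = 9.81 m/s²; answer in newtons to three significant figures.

10400 N

At the crest the centripetal acceleration points downward (toward the centre of the arc), so mg − N = mv²/r.
N = m(g − v²/r) = 1380 × (9.81 − (23.1)²/232) = 1380 × (9.81 − 2.300) = 1380 × 7.510 = 10360 N.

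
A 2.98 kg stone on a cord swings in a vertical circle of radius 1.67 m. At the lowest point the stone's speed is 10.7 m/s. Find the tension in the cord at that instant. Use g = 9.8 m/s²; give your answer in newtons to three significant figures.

At the lowest point, T points up (toward the centre) and the weight mg points down (away from the centre), so the net inward force is T − mg = mv²/r.
T = m(v²/r + g) = 2.98 × ((10.7)²/1.67 + 9.8) = 2.98 × (68.56 + 9.8) = 2.98 × 78.36 = 233.5 N.

234 N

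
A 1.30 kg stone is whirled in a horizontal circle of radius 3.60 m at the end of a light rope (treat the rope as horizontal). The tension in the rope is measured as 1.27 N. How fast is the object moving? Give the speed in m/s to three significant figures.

T = m v²/r ⇒ v = √(T r / m) = √(1.27 × 3.60 / 1.30) = √3.517 = 1.875 m/s.

1.88 m/s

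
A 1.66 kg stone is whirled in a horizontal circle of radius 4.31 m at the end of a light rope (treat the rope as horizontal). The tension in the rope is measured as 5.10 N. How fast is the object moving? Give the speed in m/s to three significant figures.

T = m v²/r ⇒ v = √(T r / m) = √(5.10 × 4.31 / 1.66) = √13.24 = 3.639 m/s.

3.64 m/s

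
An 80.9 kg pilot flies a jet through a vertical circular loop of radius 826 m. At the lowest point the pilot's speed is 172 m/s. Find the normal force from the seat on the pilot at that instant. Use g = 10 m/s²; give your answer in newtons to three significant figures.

3710 N

At the lowest point, N points up (toward the centre) and the weight mg points down (away from the centre), so the net inward force is N − mg = mv²/r.
N = m(v²/r + g) = 80.9 × ((172)²/826 + 10.0) = 80.9 × (35.82 + 10.0) = 80.9 × 45.82 = 3707 N.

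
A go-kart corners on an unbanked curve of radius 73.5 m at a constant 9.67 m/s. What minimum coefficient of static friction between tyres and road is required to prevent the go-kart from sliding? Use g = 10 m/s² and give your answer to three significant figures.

0.127

Friction provides the centripetal force: μ_s m g = m v²/r, so μ_s = v²/(g r) = (9.670)²/(10.0 × 73.5) = 93.51/735.0 = 0.1272.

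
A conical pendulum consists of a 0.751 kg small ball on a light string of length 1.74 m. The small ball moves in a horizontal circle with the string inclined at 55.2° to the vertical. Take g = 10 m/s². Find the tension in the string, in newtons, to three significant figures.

Vertically the bob has no acceleration, so T cosθ = mg.
T = mg/cosθ = 0.751 × 10.0 / cos 55.2° = 7.510/0.5707 = 13.16 N.

13.2 N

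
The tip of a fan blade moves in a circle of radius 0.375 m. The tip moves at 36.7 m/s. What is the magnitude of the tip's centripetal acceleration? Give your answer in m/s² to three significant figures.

3590 m/s²

a_c = v²/r = (36.70)²/0.375 = 1347/0.375 = 3592 m/s².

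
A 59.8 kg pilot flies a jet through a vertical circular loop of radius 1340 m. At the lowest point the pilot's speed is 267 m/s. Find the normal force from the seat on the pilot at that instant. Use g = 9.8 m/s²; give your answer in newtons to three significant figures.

3770 N

At the lowest point, N points up (toward the centre) and the weight mg points down (away from the centre), so the net inward force is N − mg = mv²/r.
N = m(v²/r + g) = 59.8 × ((267)²/1340 + 9.8) = 59.8 × (53.20 + 9.8) = 59.8 × 63.00 = 3767 N.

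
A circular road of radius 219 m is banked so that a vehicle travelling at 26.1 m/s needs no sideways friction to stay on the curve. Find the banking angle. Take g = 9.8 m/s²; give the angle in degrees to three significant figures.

With no friction, the horizontal component of the normal force provides the centripetal force: N sinθ = mv²/r, while N cosθ = mg vertically.
Dividing: tanθ = v²/(r g) = (26.1)²/(219 × 9.8) = 681.2/2146 = 0.3174.
θ = arctan(0.3174) = 17.61°.

17.6°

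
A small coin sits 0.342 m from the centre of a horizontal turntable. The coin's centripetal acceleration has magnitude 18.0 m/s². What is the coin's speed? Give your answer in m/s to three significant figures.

2.48 m/s

a_c = v²/r ⇒ v = √(a_c · r) = √(18.0 × 0.342) = √6.156 = 2.481 m/s.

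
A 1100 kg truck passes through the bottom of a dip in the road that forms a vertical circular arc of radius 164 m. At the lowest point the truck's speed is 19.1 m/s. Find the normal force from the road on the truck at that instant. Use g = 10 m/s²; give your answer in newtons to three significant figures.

At the lowest point, N points up (toward the centre) and the weight mg points down (away from the centre), so the net inward force is N − mg = mv²/r.
N = m(v²/r + g) = 1100 × ((19.1)²/164 + 10.0) = 1100 × (2.224 + 10.0) = 1100 × 12.22 = 13450 N.

13400 N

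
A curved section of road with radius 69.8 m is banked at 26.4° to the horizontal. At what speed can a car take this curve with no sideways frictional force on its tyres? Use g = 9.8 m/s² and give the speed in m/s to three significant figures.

18.4 m/s

On a frictionless banked curve, N sinθ = mv²/r and N cosθ = mg, so tanθ = v²/(rg).
v = √(r g tanθ) = √(69.8 × 9.8 × tan 26.4°) = √(69.8 × 9.8 × 0.4964) = √339.6 = 18.43 m/s.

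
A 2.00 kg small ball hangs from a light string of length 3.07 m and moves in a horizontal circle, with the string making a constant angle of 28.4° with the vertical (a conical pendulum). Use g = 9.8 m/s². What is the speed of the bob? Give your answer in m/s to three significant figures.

2.78 m/s

The radius of the circle is r = L sinθ = 3.07 × sin 28.4° = 1.460 m.
Horizontally T sinθ = mv²/r and vertically T cosθ = mg, so tanθ = v²/(rg).
v = √(r g tanθ) = √(1.460 × 9.8 × 0.5407) = √7.737 = 2.782 m/s.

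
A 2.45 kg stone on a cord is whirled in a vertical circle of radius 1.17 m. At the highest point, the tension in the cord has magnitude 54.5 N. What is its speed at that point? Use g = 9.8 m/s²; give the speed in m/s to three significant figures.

At the top, T + mg = mv²/r, so v = √(r(T/m + g)) = √(1.17 × (54.5/2.45 + 9.8)) = √(1.17 × 32.04) = √37.49 = 6.123 m/s.

6.12 m/s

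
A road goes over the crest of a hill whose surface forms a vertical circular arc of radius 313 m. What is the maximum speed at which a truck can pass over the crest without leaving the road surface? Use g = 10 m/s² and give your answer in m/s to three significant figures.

At the crest the centre of the circle is below the truck, so the net downward (centripetal) force is mg − N = mv²/r.
The truck leaves the road when N → 0, giving v_max = √(g r) = √(10.0 × 313) = 55.95 m/s.

55.9 m/s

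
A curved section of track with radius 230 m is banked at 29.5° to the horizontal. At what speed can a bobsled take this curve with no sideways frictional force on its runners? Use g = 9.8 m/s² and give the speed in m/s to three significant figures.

On a frictionless banked curve, N sinθ = mv²/r and N cosθ = mg, so tanθ = v²/(rg).
v = √(r g tanθ) = √(230 × 9.8 × tan 29.5°) = √(230 × 9.8 × 0.5658) = √1275 = 35.71 m/s.

35.7 m/s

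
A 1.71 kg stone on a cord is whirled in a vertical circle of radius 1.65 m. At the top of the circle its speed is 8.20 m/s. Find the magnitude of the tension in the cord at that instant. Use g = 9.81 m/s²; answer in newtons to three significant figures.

At the top, both T and the weight mg point inward (toward the centre), so T + mg = mv²/r.
T = m(v²/r − g) = 1.71 × ((8.20)²/1.65 − 9.81) = 1.71 × (40.75 − 9.81) = 1.71 × 30.94 = 52.91 N.

52.9 N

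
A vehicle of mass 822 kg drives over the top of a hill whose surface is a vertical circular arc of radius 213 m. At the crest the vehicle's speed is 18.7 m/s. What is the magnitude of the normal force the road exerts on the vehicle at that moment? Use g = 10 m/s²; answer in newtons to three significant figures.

6870 N

At the crest the centripetal acceleration points downward (toward the centre of the arc), so mg − N = mv²/r.
N = m(g − v²/r) = 822 × (10.0 − (18.7)²/213) = 822 × (10.0 − 1.642) = 822 × 8.358 = 6870 N.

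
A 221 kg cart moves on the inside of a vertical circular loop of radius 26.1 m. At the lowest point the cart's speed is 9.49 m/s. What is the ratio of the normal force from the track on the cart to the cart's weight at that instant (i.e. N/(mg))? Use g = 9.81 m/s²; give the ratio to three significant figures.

1.35

At the bottom, N − mg = mv²/r, so N = m(v²/r + g) and N/(mg) = v²/(rg) + 1 = (9.49)²/(26.1 × 9.81) + 1 = 0.3517 + 1 = 1.352.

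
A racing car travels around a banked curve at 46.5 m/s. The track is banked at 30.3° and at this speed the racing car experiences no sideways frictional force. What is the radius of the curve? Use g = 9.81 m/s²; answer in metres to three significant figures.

377 m

Frictionless banking: tanθ = v²/(rg), so r = v²/(g tanθ).
r = (46.5)²/(9.81 × tan 30.3°) = 2162/(9.81 × 0.5844) = 2162/5.733 = 377.2 m.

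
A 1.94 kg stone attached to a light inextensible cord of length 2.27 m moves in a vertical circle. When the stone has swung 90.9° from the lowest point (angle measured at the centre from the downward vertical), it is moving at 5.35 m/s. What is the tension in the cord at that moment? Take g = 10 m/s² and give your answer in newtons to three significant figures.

24.2 N

Take the radial direction toward the centre of the circle as positive. The component of the weight along the string toward the centre is −mg cos φ (φ measured from the bottom), so Newton's second law along the string gives T − mg cos φ = m v²/r.
cos 90.9° = -0.01571, so T = m(v²/r + g cos φ) = 1.94 × ((5.35)²/2.27 + 10.0 × -0.01571) = 1.94 × (12.61 + (-0.1571)) = 1.94 × 12.45 = 24.16 N.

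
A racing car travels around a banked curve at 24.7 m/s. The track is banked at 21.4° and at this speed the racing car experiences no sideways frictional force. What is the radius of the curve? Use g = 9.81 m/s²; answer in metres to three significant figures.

Frictionless banking: tanθ = v²/(rg), so r = v²/(g tanθ).
r = (24.7)²/(9.81 × tan 21.4°) = 610.1/(9.81 × 0.3919) = 610.1/3.844 = 158.7 m.

159 m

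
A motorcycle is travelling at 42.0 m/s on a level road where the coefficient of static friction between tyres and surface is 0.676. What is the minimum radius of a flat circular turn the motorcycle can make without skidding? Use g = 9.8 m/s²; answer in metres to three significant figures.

266 m

At the limit, μ_s m g = m v²/r, so r_min = v²/(μ_s g) = (42.0)²/(0.676 × 9.8) = 1764/6.625 = 266.3 m.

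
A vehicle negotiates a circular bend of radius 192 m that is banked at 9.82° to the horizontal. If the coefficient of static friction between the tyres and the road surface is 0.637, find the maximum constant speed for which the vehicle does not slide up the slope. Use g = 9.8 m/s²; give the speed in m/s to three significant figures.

41.4 m/s

At the maximum speed, friction acts down the slope at its limiting value f = μN. Radially (horizontal, toward centre): N sinθ + μN cosθ = mv²/r. Vertically: N cosθ − μN sinθ = mg.
Dividing: v² = r g (sinθ + μcosθ)/(cosθ − μsinθ).
sinθ + μcosθ = 0.1706 + 0.637×0.9853 = 0.7982; cosθ − μsinθ = 0.9853 − 0.637×0.1706 = 0.8767.
v² = 192 × 9.8 × 0.7982/0.8767 = 1713 m²/s², so v = 41.39 m/s.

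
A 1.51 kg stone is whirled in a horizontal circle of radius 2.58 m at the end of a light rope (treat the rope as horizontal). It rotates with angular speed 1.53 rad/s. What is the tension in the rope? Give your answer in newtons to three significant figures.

v = ωr = 1.53 × 2.58 = 3.947 m/s.
The tension is the only horizontal force, so it supplies the full centripetal force: T = m v²/r = 1.51 × (3.947)²/2.58 = 1.51 × 15.58/2.58 = 9.120 N.

9.12 N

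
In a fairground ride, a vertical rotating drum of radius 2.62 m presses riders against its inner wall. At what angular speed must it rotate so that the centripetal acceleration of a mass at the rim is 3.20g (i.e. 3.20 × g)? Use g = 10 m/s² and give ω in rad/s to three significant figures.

Centripetal acceleration a_c = ω²r. Setting ω²r = 3.20g:
ω = √(3.20g / r) = √(3.20 × 10.0 / 2.62) = √12.21 = 3.495 rad/s.

3.49 rad/s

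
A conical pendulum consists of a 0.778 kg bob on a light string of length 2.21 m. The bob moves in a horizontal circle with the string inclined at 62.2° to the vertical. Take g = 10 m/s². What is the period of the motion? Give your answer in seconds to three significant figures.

r = L sinθ = 1.955 m. From T sinθ = mω²r and T cosθ = mg: tanθ = ω²r/g, so ω² = g tanθ / r = g/(L cosθ).
ω = √(g/(L cosθ)) = √(10.0/(2.21 × 0.4664)) = √9.702 = 3.115 rad/s.
Period = 2π/ω = 2.017 s.

2.02 s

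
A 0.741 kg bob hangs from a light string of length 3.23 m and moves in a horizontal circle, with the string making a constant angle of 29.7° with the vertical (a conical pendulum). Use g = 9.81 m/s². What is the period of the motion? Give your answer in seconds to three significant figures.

r = L sinθ = 1.600 m. From T sinθ = mω²r and T cosθ = mg: tanθ = ω²r/g, so ω² = g tanθ / r = g/(L cosθ).
ω = √(g/(L cosθ)) = √(9.81/(3.23 × 0.8686)) = √3.496 = 1.870 rad/s.
Period = 2π/ω = 3.360 s.

3.36 s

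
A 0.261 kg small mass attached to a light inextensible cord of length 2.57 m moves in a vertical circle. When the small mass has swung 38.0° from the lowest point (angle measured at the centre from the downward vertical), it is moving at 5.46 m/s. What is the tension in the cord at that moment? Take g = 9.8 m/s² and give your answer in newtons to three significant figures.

Take the radial direction toward the centre of the circle as positive. The component of the weight along the string toward the centre is −mg cos φ (φ measured from the bottom), so Newton's second law along the string gives T − mg cos φ = m v²/r.
cos 38.0° = 0.7880, so T = m(v²/r + g cos φ) = 0.261 × ((5.46)²/2.57 + 9.8 × 0.7880) = 0.261 × (11.60 + (7.723)) = 0.261 × 19.32 = 5.043 N.

5.04 N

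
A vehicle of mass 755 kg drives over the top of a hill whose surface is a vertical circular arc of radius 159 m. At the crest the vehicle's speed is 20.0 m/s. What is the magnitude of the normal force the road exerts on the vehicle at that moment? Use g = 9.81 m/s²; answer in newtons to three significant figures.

5510 N

At the crest the centripetal acceleration points downward (toward the centre of the arc), so mg − N = mv²/r.
N = m(g − v²/r) = 755 × (9.81 − (20.0)²/159) = 755 × (9.81 − 2.516) = 755 × 7.294 = 5507 N.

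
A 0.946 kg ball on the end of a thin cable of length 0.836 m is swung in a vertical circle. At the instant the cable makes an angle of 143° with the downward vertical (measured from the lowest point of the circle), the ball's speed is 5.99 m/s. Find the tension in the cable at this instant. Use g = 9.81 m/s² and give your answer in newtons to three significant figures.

Take the radial direction toward the centre of the circle as positive. The component of the weight along the string toward the centre is −mg cos φ (φ measured from the bottom), so Newton's second law along the string gives T − mg cos φ = m v²/r.
cos 143° = -0.7986, so T = m(v²/r + g cos φ) = 0.946 × ((5.99)²/0.836 + 9.81 × -0.7986) = 0.946 × (42.92 + (-7.835)) = 0.946 × 35.08 = 33.19 N.

33.2 N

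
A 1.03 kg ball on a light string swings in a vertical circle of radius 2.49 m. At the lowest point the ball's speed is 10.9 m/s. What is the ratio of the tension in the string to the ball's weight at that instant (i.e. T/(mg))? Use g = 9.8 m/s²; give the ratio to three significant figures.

5.87

At the bottom, T − mg = mv²/r, so T = m(v²/r + g) and T/(mg) = v²/(rg) + 1 = (10.9)²/(2.49 × 9.8) + 1 = 4.869 + 1 = 5.869.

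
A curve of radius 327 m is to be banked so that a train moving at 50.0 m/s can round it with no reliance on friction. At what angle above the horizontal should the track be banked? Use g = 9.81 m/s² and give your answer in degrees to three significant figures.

37.9°

With no friction, the horizontal component of the normal force provides the centripetal force: N sinθ = mv²/r, while N cosθ = mg vertically.
Dividing: tanθ = v²/(r g) = (50.0)²/(327 × 9.81) = 2500/3208 = 0.7793.
θ = arctan(0.7793) = 37.93°.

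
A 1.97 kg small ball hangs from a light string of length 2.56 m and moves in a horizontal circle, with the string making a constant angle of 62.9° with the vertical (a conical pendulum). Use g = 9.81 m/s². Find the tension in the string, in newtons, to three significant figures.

Vertically the bob has no acceleration, so T cosθ = mg.
T = mg/cosθ = 1.97 × 9.81 / cos 62.9° = 19.33/0.4555 = 42.42 N.

42.4 N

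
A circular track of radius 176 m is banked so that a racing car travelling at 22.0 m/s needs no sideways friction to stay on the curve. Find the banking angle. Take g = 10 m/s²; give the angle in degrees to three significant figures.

For a frictionless banked turn: horizontally N sinθ = mv²/r and vertically N cosθ = mg.
Dividing: tanθ = v²/(r g) = (22.0)²/(176 × 10.0) = 484.0/1760 = 0.2750.
θ = arctan(0.2750) = 15.38°.

15.4°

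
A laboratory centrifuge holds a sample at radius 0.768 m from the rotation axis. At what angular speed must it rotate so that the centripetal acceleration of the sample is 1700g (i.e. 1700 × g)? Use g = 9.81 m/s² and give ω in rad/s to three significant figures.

147 rad/s

Centripetal acceleration a_c = ω²r. Setting ω²r = 1700g:
ω = √(1700g / r) = √(1700 × 9.81 / 0.768) = √21710 = 147.4 rad/s.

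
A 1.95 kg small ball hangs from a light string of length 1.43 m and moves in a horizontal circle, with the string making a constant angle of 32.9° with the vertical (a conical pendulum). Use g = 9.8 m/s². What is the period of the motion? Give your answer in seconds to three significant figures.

2.20 s

r = L sinθ = 0.7767 m. From T sinθ = mω²r and T cosθ = mg: tanθ = ω²r/g, so ω² = g tanθ / r = g/(L cosθ).
ω = √(g/(L cosθ)) = √(9.8/(1.43 × 0.8396)) = √8.162 = 2.857 rad/s.
Period = 2π/ω = 2.199 s.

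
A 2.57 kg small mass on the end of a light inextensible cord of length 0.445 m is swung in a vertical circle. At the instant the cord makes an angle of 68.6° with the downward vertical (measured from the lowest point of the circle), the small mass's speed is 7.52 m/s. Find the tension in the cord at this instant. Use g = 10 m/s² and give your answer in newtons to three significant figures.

336 N

Take the radial direction toward the centre of the circle as positive. The component of the weight along the string toward the centre is −mg cos φ (φ measured from the bottom), so Newton's second law along the string gives T − mg cos φ = m v²/r.
cos 68.6° = 0.3649, so T = m(v²/r + g cos φ) = 2.57 × ((7.52)²/0.445 + 10.0 × 0.3649) = 2.57 × (127.1 + (3.649)) = 2.57 × 130.7 = 336.0 N.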